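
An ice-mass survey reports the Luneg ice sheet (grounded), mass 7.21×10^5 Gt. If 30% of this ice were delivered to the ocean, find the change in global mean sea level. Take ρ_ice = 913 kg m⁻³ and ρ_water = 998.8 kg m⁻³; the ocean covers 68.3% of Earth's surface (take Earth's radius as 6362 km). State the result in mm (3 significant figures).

≈ 623 mm

Luneg: 0.3 × 7.21×10^5 Gt = 2.163×10^17 kg; dividing by ρ_w = 998.8 kg m⁻³ gives 2.166×10^14 m³ of water.
Spread over 3.47×10^14 m² of ocean, Δh = 2.166×10^14 / 3.47×10^14 = 0.623 m = 623 mm.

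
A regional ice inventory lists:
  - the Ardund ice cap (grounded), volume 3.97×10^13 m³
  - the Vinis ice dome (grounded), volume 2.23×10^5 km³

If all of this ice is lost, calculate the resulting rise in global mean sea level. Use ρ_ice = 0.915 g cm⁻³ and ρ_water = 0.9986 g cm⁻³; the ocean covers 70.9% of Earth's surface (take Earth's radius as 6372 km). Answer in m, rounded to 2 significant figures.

Ardund: 3.97×10^13 m³ × (915/998.6) = 3.638×10^13 m³ of water.
Vinis: 2.23×10^5 km³ × (915/998.6) = 2.043×10^5 km³ of water.
Total added water ≈ 2.407×10^14 m³ over 3.62×10^14 m² → Δh = 0.665 m.

≈ 0.67 m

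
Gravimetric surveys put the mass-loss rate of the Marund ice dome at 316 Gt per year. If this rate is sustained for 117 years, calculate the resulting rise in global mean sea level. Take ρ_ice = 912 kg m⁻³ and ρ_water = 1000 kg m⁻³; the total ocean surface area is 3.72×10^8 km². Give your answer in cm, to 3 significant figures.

Total mass lost = 316 Gt/yr × 117 yr = 3.697×10^4 Gt = 3.697×10^16 kg.
ρ_w = 1000 kg m⁻³, so water volume = 3.697×10^16 / 1000 = 3.697×10^13 m³.
Δh = 3.697×10^13 / 3.72×10^14 = 0.0994 m = 9.94 cm.

≈ 9.94 cm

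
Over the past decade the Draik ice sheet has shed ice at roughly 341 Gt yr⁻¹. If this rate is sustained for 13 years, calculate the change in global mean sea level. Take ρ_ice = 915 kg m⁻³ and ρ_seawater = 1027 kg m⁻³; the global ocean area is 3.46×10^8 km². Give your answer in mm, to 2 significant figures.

Total mass lost = 341 Gt/yr × 13 yr = 4433 Gt = 4.433×10^15 kg.
ρ_w = 1027 kg m⁻³, so water volume = 4.433×10^15 / 1027 = 4.316×10^12 m³.
Δh = 4.316×10^12 / 3.46×10^14 = 0.0125 m = 12 mm.

≈ 12 mm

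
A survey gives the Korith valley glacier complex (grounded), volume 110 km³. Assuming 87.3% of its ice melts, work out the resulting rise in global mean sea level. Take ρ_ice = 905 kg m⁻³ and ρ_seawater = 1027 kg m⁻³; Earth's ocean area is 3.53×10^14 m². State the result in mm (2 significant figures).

Korith: 0.873 × 110 km³ × (905/1027) = 84.62 km³ of water.
Spread over 3.53×10^14 m² of ocean, Δh = 8.462×10^10 / 3.53×10^14 = 2.40×10^-4 m = 0.24 mm.

≈ 0.24 mm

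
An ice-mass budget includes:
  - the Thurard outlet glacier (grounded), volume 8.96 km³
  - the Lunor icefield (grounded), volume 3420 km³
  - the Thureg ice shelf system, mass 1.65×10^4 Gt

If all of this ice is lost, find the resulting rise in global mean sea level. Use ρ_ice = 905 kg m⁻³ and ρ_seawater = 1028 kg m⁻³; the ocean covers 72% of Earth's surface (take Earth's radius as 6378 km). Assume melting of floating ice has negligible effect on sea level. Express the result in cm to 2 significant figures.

≈ 0.82 cm

Thurard: 8.96 km³ × (905/1028) = 7.888 km³ of water.
Lunor: 3420 km³ × (905/1028) = 3011 km³ of water.
The Thureg ice shelf system is floating and already displaces its own weight of water, so its melt adds essentially nothing to sea level.
Total added water ≈ 3.019×10^12 m³ over 3.68×10^14 m² → Δh = 8.20×10^-3 m = 0.82 cm.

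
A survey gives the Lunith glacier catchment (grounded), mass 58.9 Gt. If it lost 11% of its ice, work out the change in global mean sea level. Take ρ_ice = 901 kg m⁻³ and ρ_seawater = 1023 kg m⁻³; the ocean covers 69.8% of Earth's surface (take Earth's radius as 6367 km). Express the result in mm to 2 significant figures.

≈ 0.018 mm

Lunith: 0.11 × 58.9 Gt = 6.479×10^12 kg; dividing by ρ_w = 1023 kg m⁻³ gives 6.333×10^9 m³ of water.
Spread over 3.56×10^14 m² of ocean, Δh = 6.333×10^9 / 3.56×10^14 = 1.78×10^-5 m = 0.018 mm.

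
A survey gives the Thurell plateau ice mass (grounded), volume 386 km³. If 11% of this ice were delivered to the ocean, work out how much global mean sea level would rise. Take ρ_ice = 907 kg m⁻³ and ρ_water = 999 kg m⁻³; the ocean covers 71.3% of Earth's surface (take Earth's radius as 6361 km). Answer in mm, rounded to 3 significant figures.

Thurell: 0.11 × 386 km³ × (907/999) = 38.55 km³ of water.
Spread over 3.63×10^14 m² of ocean, Δh = 3.855×10^10 / 3.63×10^14 = 1.06×10^-4 m = 0.106 mm.

≈ 0.106 mm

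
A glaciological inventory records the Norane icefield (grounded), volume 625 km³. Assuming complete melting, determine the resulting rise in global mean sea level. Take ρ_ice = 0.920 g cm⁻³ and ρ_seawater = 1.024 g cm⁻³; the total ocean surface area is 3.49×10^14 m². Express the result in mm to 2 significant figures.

≈ 1.6 mm

Norane: 625 km³ × (920/1024) = 561.5 km³ of water.
Spread over 3.49×10^14 m² of ocean, Δh = 5.615×10^11 / 3.49×10^14 = 1.61×10^-3 m = 1.6 mm.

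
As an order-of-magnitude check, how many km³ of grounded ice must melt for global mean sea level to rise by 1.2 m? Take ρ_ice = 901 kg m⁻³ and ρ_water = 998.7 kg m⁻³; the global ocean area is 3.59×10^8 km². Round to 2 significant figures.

≈ 4.8×10^5 km³

Required water volume = Δh × A = 1.2 m × 3.59×10^14 m² = 4.308×10^14 m³ = 4.308×10^5 km³.
Ice volume = water volume × ρ_w/ρ_ice = 4.308×10^5 × 998.7/901 = 4.8×10^5 km³.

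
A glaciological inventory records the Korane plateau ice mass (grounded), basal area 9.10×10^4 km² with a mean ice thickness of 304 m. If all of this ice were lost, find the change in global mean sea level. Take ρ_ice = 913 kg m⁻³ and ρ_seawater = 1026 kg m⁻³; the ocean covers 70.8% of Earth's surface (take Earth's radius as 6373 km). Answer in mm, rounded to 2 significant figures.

Korane: ice volume = 9.10×10^4 km² × 304 m = 2.766×10^4 km³; 2.766×10^4 × (913/1026) = 2.462×10^4 km³ of water.
Spread over 3.61×10^14 m² of ocean, Δh = 2.462×10^13 / 3.61×10^14 = 0.0681 m = 68 mm.

≈ 68 mm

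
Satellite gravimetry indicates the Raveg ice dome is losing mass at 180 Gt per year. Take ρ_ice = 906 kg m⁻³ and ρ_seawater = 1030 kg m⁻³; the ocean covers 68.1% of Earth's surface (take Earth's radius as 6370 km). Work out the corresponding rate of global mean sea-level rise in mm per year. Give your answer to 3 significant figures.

ρ_w = 1030 kg m⁻³. Annual water volume added = 180 Gt / ρ_w = 1.800×10^14 kg / 1030 kg m⁻³ = 1.748×10^11 m³.
Δh per year = 1.748×10^11 / 3.47×10^14 = 5.03×10^-4 m = 0.503 mm.

≈ 0.503 mm/yr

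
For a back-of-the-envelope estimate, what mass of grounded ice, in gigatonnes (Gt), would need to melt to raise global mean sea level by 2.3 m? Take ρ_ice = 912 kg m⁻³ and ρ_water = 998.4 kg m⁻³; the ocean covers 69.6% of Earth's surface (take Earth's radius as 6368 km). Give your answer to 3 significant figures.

≈ 8.14×10^5 Gt

Required water volume = Δh × A = 2.3 m × 3.55×10^14 m² = 8.157×10^14 m³.
ρ_w = 998.4 kg m⁻³, so the mass of water = 8.157×10^14 m³ × 998.4 kg m⁻³ = 8.144×10^17 kg = 8.14×10^5 Gt (and the same mass of ice, by conservation).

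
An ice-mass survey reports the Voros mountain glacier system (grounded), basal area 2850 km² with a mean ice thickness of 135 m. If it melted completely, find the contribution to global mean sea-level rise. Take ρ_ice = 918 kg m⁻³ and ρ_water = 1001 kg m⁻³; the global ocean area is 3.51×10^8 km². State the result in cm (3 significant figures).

≈ 0.101 cm

Voros: ice volume = 2850 km² × 135 m = 384.8 km³; 384.8 × (918/1001) = 352.8 km³ of water.
Spread over 3.51×10^14 m² of ocean, Δh = 3.528×10^11 / 3.51×10^14 = 1.01×10^-3 m = 0.101 cm.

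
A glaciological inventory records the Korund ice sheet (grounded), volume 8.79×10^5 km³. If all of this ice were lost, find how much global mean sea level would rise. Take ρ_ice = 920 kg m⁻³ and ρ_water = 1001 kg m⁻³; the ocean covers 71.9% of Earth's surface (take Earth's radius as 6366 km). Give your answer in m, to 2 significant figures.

≈ 2.2 m

Korund: 8.79×10^5 km³ × (920/1001) = 8.079×10^5 km³ of water.
Spread over 3.66×10^14 m² of ocean, Δh = 8.079×10^14 / 3.66×10^14 = 2.21 m.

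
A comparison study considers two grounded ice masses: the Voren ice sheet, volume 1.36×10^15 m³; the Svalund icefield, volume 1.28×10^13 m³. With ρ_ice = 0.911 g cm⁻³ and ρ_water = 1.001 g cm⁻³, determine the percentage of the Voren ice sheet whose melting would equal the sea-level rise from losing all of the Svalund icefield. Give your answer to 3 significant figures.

≈ 0.941 %

Equal sea-level rise means equal mass of meltwater, i.e. equal mass of ice lost.
Ice mass of Svalund: 1.166×10^16 kg; ice mass of Voren: 1.239×10^18 kg.
Fraction required = 1.166×10^16 / 1.239×10^18 = 9.41×10^-3 → 0.941 %.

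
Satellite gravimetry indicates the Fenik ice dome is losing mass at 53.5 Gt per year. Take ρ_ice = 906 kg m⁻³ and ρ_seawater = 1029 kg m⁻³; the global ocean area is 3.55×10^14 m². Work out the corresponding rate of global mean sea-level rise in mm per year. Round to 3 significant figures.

≈ 0.146 mm/yr

ρ_w = 1029 kg m⁻³. Annual water volume added = 53.5 Gt / ρ_w = 5.350×10^13 kg / 1029 kg m⁻³ = 5.199×10^10 m³.
Δh per year = 5.199×10^10 / 3.55×10^14 = 1.46×10^-4 m = 0.146 mm.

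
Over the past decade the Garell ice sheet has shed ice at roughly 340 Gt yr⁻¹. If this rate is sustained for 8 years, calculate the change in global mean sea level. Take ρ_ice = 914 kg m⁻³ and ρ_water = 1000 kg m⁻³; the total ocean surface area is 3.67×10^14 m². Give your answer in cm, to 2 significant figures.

≈ 0.74 cm

Total mass lost = 340 Gt/yr × 8 yr = 2720 Gt = 2.720×10^15 kg.
ρ_w = 1000 kg m⁻³, so water volume = 2.720×10^15 / 1000 = 2.720×10^12 m³.
Δh = 2.720×10^12 / 3.67×10^14 = 7.41×10^-3 m = 0.74 cm.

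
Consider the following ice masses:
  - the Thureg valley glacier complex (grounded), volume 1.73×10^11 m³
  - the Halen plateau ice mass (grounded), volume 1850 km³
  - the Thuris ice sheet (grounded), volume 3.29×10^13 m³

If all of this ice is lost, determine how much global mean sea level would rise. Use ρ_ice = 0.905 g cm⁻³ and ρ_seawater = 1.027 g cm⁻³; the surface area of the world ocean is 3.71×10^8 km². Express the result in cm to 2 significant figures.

≈ 8.3 cm

Thureg: 1.73×10^11 m³ × (905/1027) = 1.524×10^11 m³ of water.
Halen: 1850 km³ × (905/1027) = 1630 km³ of water.
Thuris: 3.29×10^13 m³ × (905/1027) = 2.899×10^13 m³ of water.
Total added water ≈ 3.077×10^13 m³ over 3.71×10^14 m² → Δh = 0.0829 m = 8.3 cm.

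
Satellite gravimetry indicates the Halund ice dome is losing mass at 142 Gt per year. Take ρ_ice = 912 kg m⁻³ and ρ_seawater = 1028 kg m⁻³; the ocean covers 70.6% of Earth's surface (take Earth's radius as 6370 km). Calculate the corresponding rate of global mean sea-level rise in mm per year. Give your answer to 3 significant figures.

ρ_w = 1028 kg m⁻³. Annual water volume added = 142 Gt / ρ_w = 1.420×10^14 kg / 1028 kg m⁻³ = 1.381×10^11 m³.
Δh per year = 1.381×10^11 / 3.60×10^14 = 3.84×10^-4 m = 0.384 mm.

≈ 0.384 mm/yr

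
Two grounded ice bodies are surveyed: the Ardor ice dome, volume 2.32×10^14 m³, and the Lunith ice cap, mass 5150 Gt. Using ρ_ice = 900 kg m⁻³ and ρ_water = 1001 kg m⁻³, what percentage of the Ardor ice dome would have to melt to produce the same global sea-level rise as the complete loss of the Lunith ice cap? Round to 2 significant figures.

≈ 2.5 %

Equal sea-level rise means equal mass of meltwater, i.e. equal mass of ice lost.
Ice mass of Lunith: 5.150×10^15 kg; ice mass of Ardor: 2.088×10^17 kg.
Fraction required = 5.150×10^15 / 2.088×10^17 = 0.0247 → 2.5 %.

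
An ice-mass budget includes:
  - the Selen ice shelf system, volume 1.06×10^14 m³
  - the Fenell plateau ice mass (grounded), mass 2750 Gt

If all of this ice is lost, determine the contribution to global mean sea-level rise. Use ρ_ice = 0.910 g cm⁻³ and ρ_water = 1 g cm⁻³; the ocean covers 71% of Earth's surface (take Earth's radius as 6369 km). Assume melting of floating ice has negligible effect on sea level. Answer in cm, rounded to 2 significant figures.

The Selen ice shelf system is floating and already displaces its own weight of water, so its melt adds essentially nothing to sea level.
Fenell: 2750 Gt = 2.750×10^15 kg; dividing by ρ_w = 1 g cm⁻³ = 1000 kg m⁻³ gives 2.750×10^12 m³ of water.
Total added water ≈ 2.750×10^12 m³ over 3.62×10^14 m² → Δh = 7.60×10^-3 m = 0.76 cm.

≈ 0.76 cm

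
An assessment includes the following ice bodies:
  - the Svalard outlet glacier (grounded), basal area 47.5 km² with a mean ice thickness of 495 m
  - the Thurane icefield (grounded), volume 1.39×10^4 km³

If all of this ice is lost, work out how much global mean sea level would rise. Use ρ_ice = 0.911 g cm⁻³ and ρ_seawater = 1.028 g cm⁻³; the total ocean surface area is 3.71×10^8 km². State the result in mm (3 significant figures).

≈ 33.3 mm

Svalard: ice volume = 47.5 km² × 495 m = 23.51 km³; 23.51 × (911/1028) = 20.84 km³ of water.
Thurane: 1.39×10^4 km³ × (911/1028) = 1.232×10^4 km³ of water.
Total added water ≈ 1.234×10^13 m³ over 3.71×10^14 m² → Δh = 0.0333 m = 33.3 mm.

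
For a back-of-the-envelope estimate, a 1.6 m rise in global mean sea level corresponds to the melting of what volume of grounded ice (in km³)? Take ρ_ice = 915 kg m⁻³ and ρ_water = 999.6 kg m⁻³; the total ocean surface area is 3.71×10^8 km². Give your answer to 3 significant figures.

≈ 6.48×10^5 km³

Required water volume = Δh × A = 1.6 m × 3.71×10^14 m² = 5.936×10^14 m³ = 5.936×10^5 km³.
Ice volume = water volume × ρ_w/ρ_ice = 5.936×10^5 × 999.6/915 = 6.48×10^5 km³.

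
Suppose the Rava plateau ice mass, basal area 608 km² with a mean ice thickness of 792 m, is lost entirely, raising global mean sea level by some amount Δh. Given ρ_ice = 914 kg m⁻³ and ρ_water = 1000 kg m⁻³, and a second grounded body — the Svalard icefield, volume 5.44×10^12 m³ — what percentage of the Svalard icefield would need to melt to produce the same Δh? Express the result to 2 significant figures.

≈ 8.9 %

Equal sea-level rise means equal mass of meltwater, i.e. equal mass of ice lost.
Ice mass of Rava: 4.401×10^14 kg; ice mass of Svalard: 4.972×10^15 kg.
Fraction required = 4.401×10^14 / 4.972×10^15 = 0.0885 → 8.9 %.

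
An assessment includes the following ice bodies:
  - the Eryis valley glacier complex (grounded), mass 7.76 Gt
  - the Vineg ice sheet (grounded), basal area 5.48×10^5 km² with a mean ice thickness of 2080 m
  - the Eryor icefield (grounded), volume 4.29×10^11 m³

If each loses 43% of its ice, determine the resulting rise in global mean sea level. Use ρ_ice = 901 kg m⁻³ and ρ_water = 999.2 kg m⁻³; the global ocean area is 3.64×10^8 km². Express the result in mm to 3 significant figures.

Eryis: 0.43 × 7.76 Gt = 3.337×10^12 kg; dividing by ρ_w = 999.2 kg m⁻³ gives 3.339×10^9 m³ of water.
Vineg: ice volume = 5.48×10^5 km² × 2080 m = 1.140×10^6 km³; 0.43 × 1.140×10^6 × (901/999.2) = 4.420×10^5 km³ of water.
Eryor: 0.43 × 4.29×10^11 m³ × (901/999.2) = 1.663×10^11 m³ of water.
Total added water ≈ 4.421×10^14 m³ over 3.64×10^14 m² → Δh = 1.21 m = 1210 mm.

≈ 1210 mm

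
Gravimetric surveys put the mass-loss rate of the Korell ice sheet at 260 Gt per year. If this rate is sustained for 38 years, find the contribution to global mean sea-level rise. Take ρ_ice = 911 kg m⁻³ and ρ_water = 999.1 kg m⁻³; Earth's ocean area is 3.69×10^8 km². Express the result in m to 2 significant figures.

≈ 0.027 m

Total mass lost = 260 Gt/yr × 38 yr = 9880 Gt = 9.880×10^15 kg.
ρ_w = 999.1 kg m⁻³, so water volume = 9.880×10^15 / 999.1 = 9.889×10^12 m³.
Δh = 9.889×10^12 / 3.69×10^14 = 0.0268 m.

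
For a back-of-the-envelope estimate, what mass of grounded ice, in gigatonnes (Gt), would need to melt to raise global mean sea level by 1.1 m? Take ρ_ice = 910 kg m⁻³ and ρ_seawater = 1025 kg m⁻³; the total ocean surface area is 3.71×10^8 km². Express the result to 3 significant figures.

Required water volume = Δh × A = 1.1 m × 3.71×10^14 m² = 4.081×10^14 m³.
ρ_w = 1025 kg m⁻³, so the mass of water = 4.081×10^14 m³ × 1025 kg m⁻³ = 4.183×10^17 kg = 4.18×10^5 Gt (and the same mass of ice, by conservation).

≈ 4.18×10^5 Gt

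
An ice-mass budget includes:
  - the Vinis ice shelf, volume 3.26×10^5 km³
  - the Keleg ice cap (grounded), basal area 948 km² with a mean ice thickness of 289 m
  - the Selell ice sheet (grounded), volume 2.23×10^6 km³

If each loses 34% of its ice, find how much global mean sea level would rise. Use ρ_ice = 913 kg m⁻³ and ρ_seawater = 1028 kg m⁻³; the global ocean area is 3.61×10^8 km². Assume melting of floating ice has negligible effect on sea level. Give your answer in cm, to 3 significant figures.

≈ 187 cm

The Vinis ice shelf is floating and already displaces its own weight of water, so its melt adds essentially nothing to sea level.
Keleg: ice volume = 948 km² × 289 m = 274.0 km³; 0.34 × 274.0 × (913/1028) = 82.73 km³ of water.
Selell: 0.34 × 2.23×10^6 km³ × (913/1028) = 6.734×10^5 km³ of water.
Total added water ≈ 6.735×10^14 m³ over 3.61×10^14 m² → Δh = 1.87 m = 187 cm.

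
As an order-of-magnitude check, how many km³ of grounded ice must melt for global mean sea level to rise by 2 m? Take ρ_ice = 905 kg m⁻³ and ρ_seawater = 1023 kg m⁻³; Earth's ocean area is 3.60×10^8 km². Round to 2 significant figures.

Required water volume = Δh × A = 2 m × 3.60×10^14 m² = 7.200×10^14 m³ = 7.200×10^5 km³.
Ice volume = water volume × ρ_w/ρ_ice = 7.200×10^5 × 1023/905 = 8.1×10^5 km³.

≈ 8.1×10^5 km³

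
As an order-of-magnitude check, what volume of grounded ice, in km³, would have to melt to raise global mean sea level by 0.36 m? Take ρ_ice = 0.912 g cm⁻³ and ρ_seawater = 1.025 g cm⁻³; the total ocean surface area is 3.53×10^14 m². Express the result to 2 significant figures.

≈ 1.4×10^5 km³

Required water volume = Δh × A = 0.36 m × 3.53×10^14 m² = 1.271×10^14 m³ = 1.271×10^5 km³.
Ice volume = water volume × ρ_w/ρ_ice = 1.271×10^5 × 1025/912 = 1.4×10^5 km³.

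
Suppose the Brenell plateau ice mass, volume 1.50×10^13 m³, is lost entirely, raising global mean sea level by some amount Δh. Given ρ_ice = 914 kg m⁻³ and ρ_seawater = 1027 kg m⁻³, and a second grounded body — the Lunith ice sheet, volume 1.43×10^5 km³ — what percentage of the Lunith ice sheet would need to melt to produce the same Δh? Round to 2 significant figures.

≈ 10 %

Equal sea-level rise means equal mass of meltwater, i.e. equal mass of ice lost.
Ice mass of Brenell: 1.371×10^16 kg; ice mass of Lunith: 1.307×10^17 kg.
Fraction required = 1.371×10^16 / 1.307×10^17 = 0.105 → 10 %.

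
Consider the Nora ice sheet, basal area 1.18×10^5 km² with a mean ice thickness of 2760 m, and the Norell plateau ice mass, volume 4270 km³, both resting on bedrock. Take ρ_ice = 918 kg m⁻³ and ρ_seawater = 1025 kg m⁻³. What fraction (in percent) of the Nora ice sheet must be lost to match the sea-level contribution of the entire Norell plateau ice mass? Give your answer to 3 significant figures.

Equal sea-level rise means equal mass of meltwater, i.e. equal mass of ice lost.
Ice mass of Norell: 3.920×10^15 kg; ice mass of Nora: 2.990×10^17 kg.
Fraction required = 3.920×10^15 / 2.990×10^17 = 0.0131 → 1.31 %.

≈ 1.31 %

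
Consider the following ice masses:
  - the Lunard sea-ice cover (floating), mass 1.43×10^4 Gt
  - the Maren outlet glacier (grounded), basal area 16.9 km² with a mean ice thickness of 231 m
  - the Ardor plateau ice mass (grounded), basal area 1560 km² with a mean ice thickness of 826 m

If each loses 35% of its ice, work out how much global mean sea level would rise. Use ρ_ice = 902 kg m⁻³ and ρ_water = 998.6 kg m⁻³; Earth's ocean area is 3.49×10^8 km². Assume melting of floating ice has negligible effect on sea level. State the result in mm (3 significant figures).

≈ 1.17 mm

The Lunard sea-ice cover is floating and already displaces its own weight of water, so its melt adds essentially nothing to sea level.
Maren: ice volume = 16.9 km² × 231 m = 3.904 km³; 0.35 × 3.904 × (902/998.6) = 1.234 km³ of water.
Ardor: ice volume = 1560 km² × 826 m = 1289 km³; 0.35 × 1289 × (902/998.6) = 407.4 km³ of water.
Total added water ≈ 4.086×10^11 m³ over 3.49×10^14 m² → Δh = 1.17×10^-3 m = 1.17 mm.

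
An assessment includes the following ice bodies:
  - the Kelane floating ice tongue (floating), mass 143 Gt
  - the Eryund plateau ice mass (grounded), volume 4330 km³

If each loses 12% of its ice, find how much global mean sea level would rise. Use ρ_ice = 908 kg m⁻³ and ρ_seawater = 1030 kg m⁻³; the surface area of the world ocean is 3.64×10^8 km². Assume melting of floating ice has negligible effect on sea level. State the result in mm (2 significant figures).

The Kelane floating ice tongue is floating and already displaces its own weight of water, so its melt adds essentially nothing to sea level.
Eryund: 0.12 × 4330 km³ × (908/1030) = 458.1 km³ of water.
Total added water ≈ 4.581×10^11 m³ over 3.64×10^14 m² → Δh = 1.26×10^-3 m = 1.3 mm.

≈ 1.3 mm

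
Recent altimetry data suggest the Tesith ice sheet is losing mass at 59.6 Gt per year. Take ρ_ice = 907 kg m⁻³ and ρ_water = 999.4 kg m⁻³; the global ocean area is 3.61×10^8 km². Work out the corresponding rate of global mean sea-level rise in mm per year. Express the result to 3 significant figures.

≈ 0.165 mm/yr

ρ_w = 999.4 kg m⁻³. Annual water volume added = 59.6 Gt / ρ_w = 5.960×10^13 kg / 999.4 kg m⁻³ = 5.964×10^10 m³.
Δh per year = 5.964×10^10 / 3.61×10^14 = 1.65×10^-4 m = 0.165 mm.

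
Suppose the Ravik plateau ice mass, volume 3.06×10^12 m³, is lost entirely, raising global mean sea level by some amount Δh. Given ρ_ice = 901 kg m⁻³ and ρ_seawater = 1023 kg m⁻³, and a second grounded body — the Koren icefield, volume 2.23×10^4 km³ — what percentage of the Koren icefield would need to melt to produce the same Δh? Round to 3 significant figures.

≈ 13.7 %

Equal sea-level rise means equal mass of meltwater, i.e. equal mass of ice lost.
Ice mass of Ravik: 2.757×10^15 kg; ice mass of Koren: 2.009×10^16 kg.
Fraction required = 2.757×10^15 / 2.009×10^16 = 0.137 → 13.7 %.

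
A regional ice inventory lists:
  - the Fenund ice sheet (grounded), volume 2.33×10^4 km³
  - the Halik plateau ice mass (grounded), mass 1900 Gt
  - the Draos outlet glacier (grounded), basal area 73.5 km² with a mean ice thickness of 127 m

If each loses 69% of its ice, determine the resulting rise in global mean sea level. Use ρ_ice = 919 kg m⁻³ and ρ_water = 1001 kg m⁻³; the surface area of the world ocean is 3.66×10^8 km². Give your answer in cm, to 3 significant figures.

≈ 4.39 cm

Fenund: 0.69 × 2.33×10^4 km³ × (919/1001) = 1.476×10^4 km³ of water.
Halik: 0.69 × 1900 Gt = 1.311×10^15 kg; dividing by ρ_w = 1001 kg m⁻³ gives 1.310×10^12 m³ of water.
Draos: ice volume = 73.5 km² × 127 m = 9.335 km³; 0.69 × 9.335 × (919/1001) = 5.913 km³ of water.
Total added water ≈ 1.608×10^13 m³ over 3.66×10^14 m² → Δh = 0.0439 m = 4.39 cm.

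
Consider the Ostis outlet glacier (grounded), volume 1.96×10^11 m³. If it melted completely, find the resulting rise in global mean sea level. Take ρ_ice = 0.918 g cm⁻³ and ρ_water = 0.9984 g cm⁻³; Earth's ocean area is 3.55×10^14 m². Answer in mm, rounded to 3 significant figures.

≈ 0.508 mm

Ostis: 1.96×10^11 m³ × (918/998.4) = 1.802×10^11 m³ of water.
Spread over 3.55×10^14 m² of ocean, Δh = 1.802×10^11 / 3.55×10^14 = 5.08×10^-4 m = 0.508 mm.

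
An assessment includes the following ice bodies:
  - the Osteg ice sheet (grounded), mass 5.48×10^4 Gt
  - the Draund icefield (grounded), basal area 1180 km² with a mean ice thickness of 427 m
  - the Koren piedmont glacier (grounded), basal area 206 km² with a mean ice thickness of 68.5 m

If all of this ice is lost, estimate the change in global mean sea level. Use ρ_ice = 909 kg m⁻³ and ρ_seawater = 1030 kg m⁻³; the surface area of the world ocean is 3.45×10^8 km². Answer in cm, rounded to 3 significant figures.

≈ 15.6 cm

Osteg: 5.48×10^4 Gt = 5.480×10^16 kg; dividing by ρ_w = 1030 kg m⁻³ gives 5.320×10^13 m³ of water.
Draund: ice volume = 1180 km² × 427 m = 503.9 km³; 503.9 × (909/1030) = 444.7 km³ of water.
Koren: ice volume = 206 km² × 68.5 m = 14.11 km³; 14.11 × (909/1030) = 12.45 km³ of water.
Total added water ≈ 5.366×10^13 m³ over 3.45×10^14 m² → Δh = 0.156 m = 15.6 cm.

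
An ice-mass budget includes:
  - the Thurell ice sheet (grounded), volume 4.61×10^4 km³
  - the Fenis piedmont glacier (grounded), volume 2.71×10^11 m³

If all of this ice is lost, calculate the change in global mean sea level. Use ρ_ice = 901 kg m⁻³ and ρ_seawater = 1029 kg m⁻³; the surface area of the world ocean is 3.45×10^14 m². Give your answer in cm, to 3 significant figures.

Thurell: 4.61×10^4 km³ × (901/1029) = 4.037×10^4 km³ of water.
Fenis: 2.71×10^11 m³ × (901/1029) = 2.373×10^11 m³ of water.
Total added water ≈ 4.060×10^13 m³ over 3.45×10^14 m² → Δh = 0.118 m = 11.8 cm.

≈ 11.8 cm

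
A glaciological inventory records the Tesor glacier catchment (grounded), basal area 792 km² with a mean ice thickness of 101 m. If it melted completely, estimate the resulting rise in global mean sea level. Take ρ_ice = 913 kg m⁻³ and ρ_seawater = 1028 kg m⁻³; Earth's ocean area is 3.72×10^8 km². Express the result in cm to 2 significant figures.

Tesor: ice volume = 792 km² × 101 m = 79.99 km³; 79.99 × (913/1028) = 71.04 km³ of water.
Spread over 3.72×10^14 m² of ocean, Δh = 7.104×10^10 / 3.72×10^14 = 1.91×10^-4 m = 0.019 cm.

≈ 0.019 cm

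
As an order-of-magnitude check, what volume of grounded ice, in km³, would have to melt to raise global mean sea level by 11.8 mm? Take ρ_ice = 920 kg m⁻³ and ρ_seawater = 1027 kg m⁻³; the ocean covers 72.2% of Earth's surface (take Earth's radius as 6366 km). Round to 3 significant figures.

Required water volume = Δh × A = 0.0118 m × 3.68×10^14 m² = 4.339×10^12 m³ = 4339 km³.
Ice volume = water volume × ρ_w/ρ_ice = 4339 × 1027/920 = 4840 km³.

≈ 4840 km³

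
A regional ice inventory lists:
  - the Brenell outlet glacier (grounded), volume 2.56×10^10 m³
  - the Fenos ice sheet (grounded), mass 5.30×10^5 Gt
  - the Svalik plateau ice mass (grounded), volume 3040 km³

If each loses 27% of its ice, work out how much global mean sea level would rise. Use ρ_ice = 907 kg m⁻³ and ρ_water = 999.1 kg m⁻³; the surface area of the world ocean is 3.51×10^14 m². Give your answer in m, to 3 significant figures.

Brenell: 0.27 × 2.56×10^10 m³ × (907/999.1) = 6.275×10^9 m³ of water.
Fenos: 0.27 × 5.30×10^5 Gt = 1.431×10^17 kg; dividing by ρ_w = 999.1 kg m⁻³ gives 1.432×10^14 m³ of water.
Svalik: 0.27 × 3040 km³ × (907/999.1) = 745.1 km³ of water.
Total added water ≈ 1.440×10^14 m³ over 3.51×10^14 m² → Δh = 0.410 m.

≈ 0.410 m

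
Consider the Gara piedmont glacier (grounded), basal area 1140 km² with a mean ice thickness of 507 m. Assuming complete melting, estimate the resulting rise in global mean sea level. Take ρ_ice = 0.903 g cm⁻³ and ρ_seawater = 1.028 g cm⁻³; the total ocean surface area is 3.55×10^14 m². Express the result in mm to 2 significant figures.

Gara: ice volume = 1140 km² × 507 m = 578.0 km³; 578.0 × (903/1028) = 507.7 km³ of water.
Spread over 3.55×10^14 m² of ocean, Δh = 5.077×10^11 / 3.55×10^14 = 1.43×10^-3 m = 1.4 mm.

≈ 1.4 mm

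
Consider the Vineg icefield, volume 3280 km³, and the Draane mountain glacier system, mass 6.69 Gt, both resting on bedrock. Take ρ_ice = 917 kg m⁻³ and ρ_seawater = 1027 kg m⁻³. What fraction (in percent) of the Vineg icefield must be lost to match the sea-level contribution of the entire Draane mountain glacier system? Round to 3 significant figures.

≈ 0.222 %

Equal sea-level rise means equal mass of meltwater, i.e. equal mass of ice lost.
Ice mass of Draane: 6.690×10^12 kg; ice mass of Vineg: 3.008×10^15 kg.
Fraction required = 6.690×10^12 / 3.008×10^15 = 2.22×10^-3 → 0.222 %.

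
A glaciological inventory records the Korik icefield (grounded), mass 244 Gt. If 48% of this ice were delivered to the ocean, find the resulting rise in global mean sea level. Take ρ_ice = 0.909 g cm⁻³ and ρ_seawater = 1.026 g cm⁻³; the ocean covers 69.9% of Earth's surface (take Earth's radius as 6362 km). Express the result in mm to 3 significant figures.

≈ 0.321 mm

Korik: 0.48 × 244 Gt = 1.171×10^14 kg; dividing by ρ_w = 1.026 g cm⁻³ = 1026 kg m⁻³ gives 1.142×10^11 m³ of water.
Spread over 3.56×10^14 m² of ocean, Δh = 1.142×10^11 / 3.56×10^14 = 3.21×10^-4 m = 0.321 mm.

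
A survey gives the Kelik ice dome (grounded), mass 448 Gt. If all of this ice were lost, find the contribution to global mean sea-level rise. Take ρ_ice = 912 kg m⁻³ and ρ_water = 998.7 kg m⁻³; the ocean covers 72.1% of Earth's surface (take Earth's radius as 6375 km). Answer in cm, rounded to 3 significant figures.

Kelik: 448 Gt = 4.480×10^14 kg; dividing by ρ_w = 998.7 kg m⁻³ gives 4.486×10^11 m³ of water.
Spread over 3.68×10^14 m² of ocean, Δh = 4.486×10^11 / 3.68×10^14 = 1.22×10^-3 m = 0.122 cm.

≈ 0.122 cm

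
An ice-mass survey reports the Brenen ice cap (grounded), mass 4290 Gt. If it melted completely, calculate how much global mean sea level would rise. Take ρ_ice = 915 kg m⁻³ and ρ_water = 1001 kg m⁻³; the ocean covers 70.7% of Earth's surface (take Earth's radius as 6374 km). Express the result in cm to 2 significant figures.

Brenen: 4290 Gt = 4.290×10^15 kg; dividing by ρ_w = 1001 kg m⁻³ gives 4.286×10^12 m³ of water.
Spread over 3.61×10^14 m² of ocean, Δh = 4.286×10^12 / 3.61×10^14 = 0.0119 m = 1.2 cm.

≈ 1.2 cm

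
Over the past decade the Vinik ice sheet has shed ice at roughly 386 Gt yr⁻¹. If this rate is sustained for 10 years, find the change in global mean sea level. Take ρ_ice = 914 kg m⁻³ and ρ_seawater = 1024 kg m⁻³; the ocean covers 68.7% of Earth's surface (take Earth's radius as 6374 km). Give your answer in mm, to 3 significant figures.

Total mass lost = 386 Gt/yr × 10 yr = 3860 Gt = 3.860×10^15 kg.
ρ_w = 1024 kg m⁻³, so water volume = 3.860×10^15 / 1024 = 3.770×10^12 m³.
Δh = 3.770×10^12 / 3.51×10^14 = 0.0107 m = 10.7 mm.

≈ 10.7 mm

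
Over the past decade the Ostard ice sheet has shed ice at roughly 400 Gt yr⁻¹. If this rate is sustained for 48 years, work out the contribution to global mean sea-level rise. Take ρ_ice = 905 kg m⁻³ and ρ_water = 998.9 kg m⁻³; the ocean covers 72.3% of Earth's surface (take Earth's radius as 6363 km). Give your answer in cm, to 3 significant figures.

Total mass lost = 400 Gt/yr × 48 yr = 1.920×10^4 Gt = 1.920×10^16 kg.
ρ_w = 998.9 kg m⁻³, so water volume = 1.920×10^16 / 998.9 = 1.922×10^13 m³.
Δh = 1.922×10^13 / 3.68×10^14 = 0.0523 m = 5.23 cm.

≈ 5.23 cm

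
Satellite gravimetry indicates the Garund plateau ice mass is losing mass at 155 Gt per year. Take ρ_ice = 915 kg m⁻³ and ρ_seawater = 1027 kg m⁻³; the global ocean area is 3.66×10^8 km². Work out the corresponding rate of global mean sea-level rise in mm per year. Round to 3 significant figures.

ρ_w = 1027 kg m⁻³. Annual water volume added = 155 Gt / ρ_w = 1.550×10^14 kg / 1027 kg m⁻³ = 1.509×10^11 m³.
Δh per year = 1.509×10^11 / 3.66×10^14 = 4.12×10^-4 m = 0.412 mm.

≈ 0.412 mm/yr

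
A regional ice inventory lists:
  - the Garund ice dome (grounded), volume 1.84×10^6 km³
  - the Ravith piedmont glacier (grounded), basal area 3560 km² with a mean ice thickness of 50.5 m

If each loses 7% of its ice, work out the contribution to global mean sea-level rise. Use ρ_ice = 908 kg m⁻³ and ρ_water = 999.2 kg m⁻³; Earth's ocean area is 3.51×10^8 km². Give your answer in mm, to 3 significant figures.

≈ 333 mm

Garund: 0.07 × 1.84×10^6 km³ × (908/999.2) = 1.170×10^5 km³ of water.
Ravith: ice volume = 3560 km² × 50.5 m = 179.8 km³; 0.07 × 179.8 × (908/999.2) = 11.44 km³ of water.
Total added water ≈ 1.171×10^14 m³ over 3.51×10^14 m² → Δh = 0.333 m = 333 mm.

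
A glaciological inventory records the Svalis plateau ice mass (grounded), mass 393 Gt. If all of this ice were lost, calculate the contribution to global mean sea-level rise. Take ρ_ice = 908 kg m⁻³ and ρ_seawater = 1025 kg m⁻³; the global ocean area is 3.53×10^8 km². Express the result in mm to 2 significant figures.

Svalis: 393 Gt = 3.930×10^14 kg; dividing by ρ_w = 1025 kg m⁻³ gives 3.834×10^11 m³ of water.
Spread over 3.53×10^14 m² of ocean, Δh = 3.834×10^11 / 3.53×10^14 = 1.09×10^-3 m = 1.1 mm.

≈ 1.1 mm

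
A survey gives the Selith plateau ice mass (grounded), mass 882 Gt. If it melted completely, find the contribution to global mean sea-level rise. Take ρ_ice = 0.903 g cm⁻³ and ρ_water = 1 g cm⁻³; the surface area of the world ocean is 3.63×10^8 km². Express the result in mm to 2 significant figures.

≈ 2.4 mm

Selith: 882 Gt = 8.820×10^14 kg; dividing by ρ_w = 1 g cm⁻³ = 1000 kg m⁻³ gives 8.820×10^11 m³ of water.
Spread over 3.63×10^14 m² of ocean, Δh = 8.820×10^11 / 3.63×10^14 = 2.43×10^-3 m = 2.4 mm.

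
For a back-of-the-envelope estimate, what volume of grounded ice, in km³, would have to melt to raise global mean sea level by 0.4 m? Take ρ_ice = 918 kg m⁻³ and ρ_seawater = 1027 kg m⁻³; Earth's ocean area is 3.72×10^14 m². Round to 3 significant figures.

≈ 1.66×10^5 km³

Required water volume = Δh × A = 0.4 m × 3.72×10^14 m² = 1.488×10^14 m³ = 1.488×10^5 km³.
Ice volume = water volume × ρ_w/ρ_ice = 1.488×10^5 × 1027/918 = 1.66×10^5 km³.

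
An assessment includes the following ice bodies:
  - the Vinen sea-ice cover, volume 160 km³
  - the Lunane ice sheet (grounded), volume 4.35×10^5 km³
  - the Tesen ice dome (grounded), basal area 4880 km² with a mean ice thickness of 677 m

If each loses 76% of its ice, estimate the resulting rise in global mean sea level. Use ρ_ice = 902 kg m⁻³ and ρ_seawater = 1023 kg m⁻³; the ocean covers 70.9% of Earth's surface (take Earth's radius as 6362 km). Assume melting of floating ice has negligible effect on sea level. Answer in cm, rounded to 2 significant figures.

The Vinen sea-ice cover is floating and already displaces its own weight of water, so its melt adds essentially nothing to sea level.
Lunane: 0.76 × 4.35×10^5 km³ × (902/1023) = 2.915×10^5 km³ of water.
Tesen: ice volume = 4880 km² × 677 m = 3304 km³; 0.76 × 3304 × (902/1023) = 2214 km³ of water.
Total added water ≈ 2.937×10^14 m³ over 3.61×10^14 m² → Δh = 0.814 m = 81 cm.

≈ 81 cm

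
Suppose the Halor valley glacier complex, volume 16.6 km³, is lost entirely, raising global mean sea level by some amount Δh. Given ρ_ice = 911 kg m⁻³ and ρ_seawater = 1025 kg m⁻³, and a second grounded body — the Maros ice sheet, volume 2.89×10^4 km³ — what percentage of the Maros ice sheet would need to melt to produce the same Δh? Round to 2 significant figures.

≈ 0.057 %

Equal sea-level rise means equal mass of meltwater, i.e. equal mass of ice lost.
Ice mass of Halor: 1.512×10^13 kg; ice mass of Maros: 2.633×10^16 kg.
Fraction required = 1.512×10^13 / 2.633×10^16 = 5.74×10^-4 → 0.057 %.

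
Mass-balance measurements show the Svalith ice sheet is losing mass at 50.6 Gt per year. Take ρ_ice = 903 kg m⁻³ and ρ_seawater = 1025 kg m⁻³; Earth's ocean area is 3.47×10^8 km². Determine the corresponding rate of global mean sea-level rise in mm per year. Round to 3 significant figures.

ρ_w = 1025 kg m⁻³. Annual water volume added = 50.6 Gt / ρ_w = 5.060×10^13 kg / 1025 kg m⁻³ = 4.937×10^10 m³.
Δh per year = 4.937×10^10 / 3.47×10^14 = 1.42×10^-4 m = 0.142 mm.

≈ 0.142 mm/yr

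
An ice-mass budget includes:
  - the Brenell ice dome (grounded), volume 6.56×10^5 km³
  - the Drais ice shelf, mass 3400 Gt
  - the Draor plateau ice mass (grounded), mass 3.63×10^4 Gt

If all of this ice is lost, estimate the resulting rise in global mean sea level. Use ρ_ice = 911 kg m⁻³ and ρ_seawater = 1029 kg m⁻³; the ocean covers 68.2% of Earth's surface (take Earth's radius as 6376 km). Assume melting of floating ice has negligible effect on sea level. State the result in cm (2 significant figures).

≈ 180 cm

Brenell: 6.56×10^5 km³ × (911/1029) = 5.808×10^5 km³ of water.
The Drais ice shelf is floating and already displaces its own weight of water, so its melt adds essentially nothing to sea level.
Draor: 3.63×10^4 Gt = 3.630×10^16 kg; dividing by ρ_w = 1029 kg m⁻³ gives 3.528×10^13 m³ of water.
Total added water ≈ 6.161×10^14 m³ over 3.48×10^14 m² → Δh = 1.77 m = 180 cm.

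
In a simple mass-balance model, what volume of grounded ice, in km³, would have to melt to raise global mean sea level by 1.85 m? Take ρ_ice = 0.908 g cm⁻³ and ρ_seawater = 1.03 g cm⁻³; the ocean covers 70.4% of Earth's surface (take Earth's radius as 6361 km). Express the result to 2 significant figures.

≈ 7.5×10^5 km³

Required water volume = Δh × A = 1.85 m × 3.58×10^14 m² = 6.622×10^14 m³ = 6.622×10^5 km³.
Ice volume = water volume × ρ_w/ρ_ice = 6.622×10^5 × 1030/908 = 7.5×10^5 km³.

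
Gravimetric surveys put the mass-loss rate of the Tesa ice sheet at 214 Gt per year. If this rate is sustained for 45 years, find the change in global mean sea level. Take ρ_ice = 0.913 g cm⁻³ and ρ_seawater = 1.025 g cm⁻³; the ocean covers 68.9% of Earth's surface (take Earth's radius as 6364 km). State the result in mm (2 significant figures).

Total mass lost = 214 Gt/yr × 45 yr = 9630 Gt = 9.630×10^15 kg.
ρ_w = 1.025 g cm⁻³ = 1025 kg m⁻³, so water volume = 9.630×10^15 / 1025 = 9.395×10^12 m³.
Δh = 9.395×10^12 / 3.51×10^14 = 0.0268 m = 27 mm.

≈ 27 mm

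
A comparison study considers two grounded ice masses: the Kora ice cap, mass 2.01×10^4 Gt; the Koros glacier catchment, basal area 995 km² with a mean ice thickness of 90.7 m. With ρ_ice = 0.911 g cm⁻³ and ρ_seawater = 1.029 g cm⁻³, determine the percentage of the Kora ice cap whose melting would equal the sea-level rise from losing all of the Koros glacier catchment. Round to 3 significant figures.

Equal sea-level rise means equal mass of meltwater, i.e. equal mass of ice lost.
Ice mass of Koros: 8.221×10^13 kg; ice mass of Kora: 2.010×10^16 kg.
Fraction required = 8.221×10^13 / 2.010×10^16 = 4.09×10^-3 → 0.409 %.

≈ 0.409 %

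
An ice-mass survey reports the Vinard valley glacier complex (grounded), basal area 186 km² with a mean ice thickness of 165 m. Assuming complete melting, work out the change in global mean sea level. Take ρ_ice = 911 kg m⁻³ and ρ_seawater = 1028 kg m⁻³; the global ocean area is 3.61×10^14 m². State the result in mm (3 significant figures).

≈ 0.0753 mm

Vinard: ice volume = 186 km² × 165 m = 30.69 km³; 30.69 × (911/1028) = 27.20 km³ of water.
Spread over 3.61×10^14 m² of ocean, Δh = 2.720×10^10 / 3.61×10^14 = 7.53×10^-5 m = 0.0753 mm.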